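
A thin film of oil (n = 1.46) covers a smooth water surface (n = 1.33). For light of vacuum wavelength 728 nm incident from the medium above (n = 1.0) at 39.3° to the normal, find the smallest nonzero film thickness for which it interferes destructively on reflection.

Top surface (1.0 → 1.46): reflection off a higher-index medium gives a half-wave phase shift.
Bottom surface (1.46 → 1.33): reflection off a lower-index medium gives no phase shift.
Net: one phase inversion between the two reflected rays.
So the condition for destructive reflection is 2 n t cos θ_r = m λ.
Snell's law: 1.0 sin 39.3° = 1.46 sin θ_r → sin θ_r = 0.434, cos θ_r = 0.901.
Minimum nonzero at m = 1: t = λ / (2 n cos θ_r) = 728 / (2 × 1.46 × 0.901) = 277 nm.

277 nm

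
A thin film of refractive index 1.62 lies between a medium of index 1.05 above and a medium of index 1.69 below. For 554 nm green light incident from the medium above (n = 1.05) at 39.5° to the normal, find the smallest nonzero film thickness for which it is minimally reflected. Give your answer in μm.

At the upper boundary (n = 1.05 to n = 1.62) the reflected ray undergoes a half-wave phase shift.
At the lower boundary (n = 1.62 to n = 1.69) the reflected ray undergoes a half-wave phase shift.
Zero or two π shifts → no net half-wave offset.
With no net inversion, destructive interference in reflection requires 2 n t cos θ_r = (m + ½) λ.
Snell's law: 1.05 sin 39.5° = 1.62 sin θ_r → sin θ_r = 0.412, cos θ_r = 0.911.
Minimum at m = 0: t = λ / (4 n cos θ_r) = 554 / (4 × 1.62 × 0.911) = 93.8 nm.

0.0938 μm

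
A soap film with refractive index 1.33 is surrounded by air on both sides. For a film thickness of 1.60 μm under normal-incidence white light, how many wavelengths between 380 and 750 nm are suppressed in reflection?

6

At the upper boundary (n = 1.0 to n = 1.33) the reflected ray undergoes a half-wave phase shift.
At the lower boundary (n = 1.33 to n = 1.0) the reflected ray undergoes no phase shift.
Exactly one π shift → a net half-wave offset.
So the condition for destructive reflection is 2 n t = m λ.
λ = 2 n t / m = 4256 / m nm.
m=5: 851 nm (IR); m=6: 709 nm (visible); m=7: 608 nm (visible); m=8: 532 nm (visible); m=9: 473 nm (visible); m=10: 426 nm (visible); m=11: 387 nm (visible); m=12: 355 nm (UV).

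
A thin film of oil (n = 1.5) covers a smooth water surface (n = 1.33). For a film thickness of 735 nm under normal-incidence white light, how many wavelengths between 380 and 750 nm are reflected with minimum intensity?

Top surface (1.0 → 1.5): reflection off a higher-index medium gives a half-wave phase shift.
Bottom surface (1.5 → 1.33): reflection off a lower-index medium gives no phase shift.
Net: one phase inversion between the two reflected rays.
So the condition for destructive reflection is 2 n t = m λ.
λ = 2 n t / m = 2205 / m nm.
m=2: 1103 nm (IR); m=3: 735 nm (visible); m=4: 551 nm (visible); m=5: 441 nm (visible); m=6: 368 nm (UV).

3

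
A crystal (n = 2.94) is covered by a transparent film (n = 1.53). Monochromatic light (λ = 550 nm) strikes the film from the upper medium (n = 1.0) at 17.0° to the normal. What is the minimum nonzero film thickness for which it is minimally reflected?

91.6 nm

At the upper boundary (n = 1.0 to n = 1.53) the reflected ray undergoes a half-wave phase shift.
Ray reflecting at the bottom interface goes from n = 1.53 toward n = 2.94: a half-wave phase shift.
Zero or two π shifts → no net half-wave offset.
So the condition for destructive reflection is 2 n t cos θ_r = (m + ½) λ.
Snell's law: 1.0 sin 17.0° = 1.53 sin θ_r → sin θ_r = 0.191, cos θ_r = 0.982.
Minimum at m = 0: t = λ / (4 n cos θ_r) = 550 / (4 × 1.53 × 0.982) = 91.6 nm.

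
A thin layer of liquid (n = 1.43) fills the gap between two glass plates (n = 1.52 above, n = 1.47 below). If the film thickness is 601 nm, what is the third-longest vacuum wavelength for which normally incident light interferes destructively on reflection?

573 nm

At the upper boundary (n = 1.52 to n = 1.43) the reflected ray undergoes no phase shift.
At the lower boundary (n = 1.43 to n = 1.47) the reflected ray undergoes a half-wave phase shift.
Exactly one π shift → a net half-wave offset.
So the condition for destructive reflection is 2 n t = m λ.
λ = 2 n t / m. The third-longest wavelength is m = 3: λ = 2 × 1.43 × 601 / 3.00 = 573 nm.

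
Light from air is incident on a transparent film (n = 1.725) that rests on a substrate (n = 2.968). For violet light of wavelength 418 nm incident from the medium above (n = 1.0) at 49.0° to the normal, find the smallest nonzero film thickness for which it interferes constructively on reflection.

135 nm

Top surface (1.0 → 1.725): reflection off a higher-index medium gives a half-wave phase shift.
Ray reflecting at the bottom interface goes from n = 1.725 toward n = 2.968: a half-wave phase shift.
Zero or two π shifts → no net half-wave offset.
For strong reflection here: 2 n t cos θ_r = m λ.
Snell's law: 1.0 sin 49.0° = 1.725 sin θ_r → sin θ_r = 0.438, cos θ_r = 0.899.
Minimum nonzero at m = 1: t = λ / (2 n cos θ_r) = 418 / (2 × 1.725 × 0.899) = 135 nm.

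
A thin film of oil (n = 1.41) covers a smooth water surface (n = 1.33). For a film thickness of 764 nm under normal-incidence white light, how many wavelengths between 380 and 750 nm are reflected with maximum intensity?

Top surface (1.0 → 1.41): reflection off a higher-index medium gives a half-wave phase shift.
Ray reflecting at the bottom interface goes from n = 1.41 toward n = 1.33: no phase shift.
Exactly one π shift → a net half-wave offset.
For strong reflection here: 2 n t = (m + ½) λ.
λ = 2 n t / (m + ½) = 2154 / (m + ½) nm.
m=2: 862 nm (IR); m=3: 616 nm (visible); m=4: 479 nm (visible); m=5: 392 nm (visible); m=6: 331 nm (UV).

3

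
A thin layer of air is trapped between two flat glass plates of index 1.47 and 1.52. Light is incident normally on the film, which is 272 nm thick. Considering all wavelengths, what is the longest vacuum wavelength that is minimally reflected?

At the upper boundary (n = 1.47 to n = 1.0) the reflected ray undergoes no phase shift.
Bottom surface (1.0 → 1.52): reflection off a higher-index medium gives a half-wave phase shift.
Exactly one π shift → a net half-wave offset.
With one net inversion, destructive interference in reflection requires 2 n t = m λ.
λ = 2 n t / m. The longest wavelength is m = 1: λ = 2 × 1.0 × 272 / 1.00 = 544 nm.

544 nm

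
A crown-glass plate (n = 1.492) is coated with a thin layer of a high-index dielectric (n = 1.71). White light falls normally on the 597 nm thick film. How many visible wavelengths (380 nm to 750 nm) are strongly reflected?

2

Ray reflecting at the top interface goes from n = 1.0 toward n = 1.71: a half-wave phase shift.
At the lower boundary (n = 1.71 to n = 1.492) the reflected ray undergoes no phase shift.
Exactly one π shift → a net half-wave offset.
With one net inversion, constructive interference in reflection requires 2 n t = (m + ½) λ.
λ = 2 n t / (m + ½) = 2042 / (m + ½) nm.
m=2: 817 nm (IR); m=3: 583 nm (visible); m=4: 454 nm (visible); m=5: 371 nm (UV).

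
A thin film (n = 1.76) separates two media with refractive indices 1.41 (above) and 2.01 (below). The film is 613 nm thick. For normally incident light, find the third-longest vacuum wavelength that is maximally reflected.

Top surface (1.41 → 1.76): reflection off a higher-index medium gives a half-wave phase shift.
Bottom surface (1.76 → 2.01): reflection off a higher-index medium gives a half-wave phase shift.
Zero or two π shifts → no net half-wave offset.
So the condition for constructive reflection is 2 n t = m λ.
λ = 2 n t / m. The third-longest wavelength is m = 3: λ = 2 × 1.76 × 613 / 3.00 = 719 nm.

719 nm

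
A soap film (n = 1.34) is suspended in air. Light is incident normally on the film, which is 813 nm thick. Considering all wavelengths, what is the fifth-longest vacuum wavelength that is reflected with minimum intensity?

436 nm

At the upper boundary (n = 1.0 to n = 1.34) the reflected ray undergoes a half-wave phase shift.
At the lower boundary (n = 1.34 to n = 1.0) the reflected ray undergoes no phase shift.
Exactly one π shift → a net half-wave offset.
For weak reflection here: 2 n t = m λ.
λ = 2 n t / m. The fifth-longest wavelength is m = 5: λ = 2 × 1.34 × 813 / 5.00 = 436 nm.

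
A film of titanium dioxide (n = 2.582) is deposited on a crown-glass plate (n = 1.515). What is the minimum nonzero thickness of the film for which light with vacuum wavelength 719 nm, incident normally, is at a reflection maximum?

69.6 nm

At the upper boundary (n = 1.0 to n = 2.582) the reflected ray undergoes a half-wave phase shift.
At the lower boundary (n = 2.582 to n = 1.515) the reflected ray undergoes no phase shift.
Net: one phase inversion between the two reflected rays.
With one net inversion, constructive interference in reflection requires 2 n t = (m + ½) λ.
Minimum at m = 0: t = λ / (4 n) = 719 / (4 × 2.582) = 69.6 nm.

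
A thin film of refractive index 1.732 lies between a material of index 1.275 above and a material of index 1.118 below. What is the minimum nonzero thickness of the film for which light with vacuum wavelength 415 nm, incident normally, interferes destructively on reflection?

120 nm

Top surface (1.275 → 1.732): reflection off a higher-index medium gives a half-wave phase shift.
Bottom surface (1.732 → 1.118): reflection off a lower-index medium gives no phase shift.
Net: one phase inversion between the two reflected rays.
With one net inversion, destructive interference in reflection requires 2 n t = m λ.
Minimum nonzero at m = 1: t = λ / (2 n) = 415 / (2 × 1.732) = 120 nm.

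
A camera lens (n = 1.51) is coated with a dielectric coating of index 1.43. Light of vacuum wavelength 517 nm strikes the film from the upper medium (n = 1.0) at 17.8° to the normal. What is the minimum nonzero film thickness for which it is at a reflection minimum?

Top surface (1.0 → 1.43): reflection off a higher-index medium gives a half-wave phase shift.
Ray reflecting at the bottom interface goes from n = 1.43 toward n = 1.51: a half-wave phase shift.
Zero or two π shifts → no net half-wave offset.
For weak reflection here: 2 n t cos θ_r = (m + ½) λ.
Snell's law: 1.0 sin 17.8° = 1.43 sin θ_r → sin θ_r = 0.214, cos θ_r = 0.977.
Minimum at m = 0: t = λ / (4 n cos θ_r) = 517 / (4 × 1.43 × 0.977) = 92.5 nm.

92.5 nm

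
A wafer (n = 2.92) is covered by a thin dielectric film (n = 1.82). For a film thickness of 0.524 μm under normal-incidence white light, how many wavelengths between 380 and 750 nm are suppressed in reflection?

At the upper boundary (n = 1.0 to n = 1.82) the reflected ray undergoes a half-wave phase shift.
At the lower boundary (n = 1.82 to n = 2.92) the reflected ray undergoes a half-wave phase shift.
The two reflections carry the same phase change, so no net offset.
So the condition for destructive reflection is 2 n t = (m + ½) λ.
λ = 2 n t / (m + ½) = 1907 / (m + ½) nm.
m=2: 763 nm (IR); m=3: 545 nm (visible); m=4: 424 nm (visible); m=5: 347 nm (UV).

2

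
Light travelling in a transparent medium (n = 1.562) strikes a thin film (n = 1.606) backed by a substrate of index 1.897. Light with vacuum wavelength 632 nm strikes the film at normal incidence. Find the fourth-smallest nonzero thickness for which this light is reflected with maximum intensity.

787 nm

Top surface (1.562 → 1.606): reflection off a higher-index medium gives a half-wave phase shift.
At the lower boundary (n = 1.606 to n = 1.897) the reflected ray undergoes a half-wave phase shift.
Net: no relative phase inversion (both shifts match).
With no net inversion, constructive interference in reflection requires 2 n t = m λ.
The fourth-smallest nonzero thickness corresponds to m = 4: t = m λ / (2 n) = 4.00 × 632 / (2 × 1.606) = 787 nm.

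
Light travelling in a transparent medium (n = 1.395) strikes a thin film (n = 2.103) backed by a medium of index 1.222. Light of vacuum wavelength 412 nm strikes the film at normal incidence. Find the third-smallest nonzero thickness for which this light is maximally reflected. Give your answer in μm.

0.245 μm

Top surface (1.395 → 2.103): reflection off a higher-index medium gives a half-wave phase shift.
Bottom surface (2.103 → 1.222): reflection off a lower-index medium gives no phase shift.
Net: one phase inversion between the two reflected rays.
With one net inversion, constructive interference in reflection requires 2 n t = (m + ½) λ.
The third-smallest nonzero thickness corresponds to m = 2: t = (m + ½) λ / (2 n) = 2.50 × 412 / (2 × 2.103) = 245 nm.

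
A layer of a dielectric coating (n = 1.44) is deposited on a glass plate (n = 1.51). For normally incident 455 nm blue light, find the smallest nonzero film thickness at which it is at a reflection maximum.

Ray reflecting at the top interface goes from n = 1.0 toward n = 1.44: a half-wave phase shift.
At the lower boundary (n = 1.44 to n = 1.51) the reflected ray undergoes a half-wave phase shift.
Net: no relative phase inversion (both shifts match).
With no net inversion, constructive interference in reflection requires 2 n t = m λ.
Minimum nonzero at m = 1: t = λ / (2 n) = 455 / (2 × 1.44) = 158 nm.

158 nm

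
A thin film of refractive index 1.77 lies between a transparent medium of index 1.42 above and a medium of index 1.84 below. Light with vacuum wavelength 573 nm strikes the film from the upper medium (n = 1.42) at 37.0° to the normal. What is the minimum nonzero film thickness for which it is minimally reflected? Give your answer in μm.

Top surface (1.42 → 1.77): reflection off a higher-index medium gives a half-wave phase shift.
Bottom surface (1.77 → 1.84): reflection off a higher-index medium gives a half-wave phase shift.
The two reflections carry the same phase change, so no net offset.
For minimum reflection here: 2 n t cos θ_r = (m + ½) λ.
Snell's law: 1.42 sin 37.0° = 1.77 sin θ_r → sin θ_r = 0.483, cos θ_r = 0.876.
Minimum at m = 0: t = λ / (4 n cos θ_r) = 573 / (4 × 1.77 × 0.876) = 92.4 nm.

0.0924 μm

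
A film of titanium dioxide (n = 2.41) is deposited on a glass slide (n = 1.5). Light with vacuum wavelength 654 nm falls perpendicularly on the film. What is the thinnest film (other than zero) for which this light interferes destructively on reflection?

136 nm

At the upper boundary (n = 1.0 to n = 2.41) the reflected ray undergoes a half-wave phase shift.
At the lower boundary (n = 2.41 to n = 1.5) the reflected ray undergoes no phase shift.
Exactly one π shift → a net half-wave offset.
So the condition for destructive reflection is 2 n t = m λ.
Minimum nonzero at m = 1: t = λ / (2 n) = 654 / (2 × 2.41) = 136 nm.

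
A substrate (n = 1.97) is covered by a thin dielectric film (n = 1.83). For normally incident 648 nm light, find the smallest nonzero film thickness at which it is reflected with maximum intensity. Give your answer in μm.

0.177 μm

Top surface (1.0 → 1.83): reflection off a higher-index medium gives a half-wave phase shift.
At the lower boundary (n = 1.83 to n = 1.97) the reflected ray undergoes a half-wave phase shift.
Net: no relative phase inversion (both shifts match).
With no net inversion, constructive interference in reflection requires 2 n t = m λ.
Minimum nonzero at m = 1: t = λ / (2 n) = 648 / (2 × 1.83) = 177 nm.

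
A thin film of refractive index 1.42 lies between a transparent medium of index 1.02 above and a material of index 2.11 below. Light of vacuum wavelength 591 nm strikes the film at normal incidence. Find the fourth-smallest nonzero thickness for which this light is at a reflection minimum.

Top surface (1.02 → 1.42): reflection off a higher-index medium gives a half-wave phase shift.
Bottom surface (1.42 → 2.11): reflection off a higher-index medium gives a half-wave phase shift.
Zero or two π shifts → no net half-wave offset.
For minimum reflection here: 2 n t = (m + ½) λ.
The fourth-smallest nonzero thickness corresponds to m = 3: t = (m + ½) λ / (2 n) = 3.50 × 591 / (2 × 1.42) = 728 nm.

728 nm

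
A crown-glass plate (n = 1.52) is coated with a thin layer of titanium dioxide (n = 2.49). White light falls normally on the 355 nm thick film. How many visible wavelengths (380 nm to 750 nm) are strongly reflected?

Ray reflecting at the top interface goes from n = 1.0 toward n = 2.49: a half-wave phase shift.
Ray reflecting at the bottom interface goes from n = 2.49 toward n = 1.52: no phase shift.
Net: one phase inversion between the two reflected rays.
So the condition for constructive reflection is 2 n t = (m + ½) λ.
λ = 2 n t / (m + ½) = 1768 / (m + ½) nm.
m=1: 1179 nm (IR); m=2: 707 nm (visible); m=3: 505 nm (visible); m=4: 393 nm (visible); m=5: 321 nm (UV).

3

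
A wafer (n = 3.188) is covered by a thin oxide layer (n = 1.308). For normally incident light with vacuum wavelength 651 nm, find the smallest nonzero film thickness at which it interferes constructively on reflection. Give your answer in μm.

Top surface (1.0 → 1.308): reflection off a higher-index medium gives a half-wave phase shift.
Ray reflecting at the bottom interface goes from n = 1.308 toward n = 3.188: a half-wave phase shift.
Net: no relative phase inversion (both shifts match).
So the condition for constructive reflection is 2 n t = m λ.
Minimum nonzero at m = 1: t = λ / (2 n) = 651 / (2 × 1.308) = 249 nm.

0.249 μm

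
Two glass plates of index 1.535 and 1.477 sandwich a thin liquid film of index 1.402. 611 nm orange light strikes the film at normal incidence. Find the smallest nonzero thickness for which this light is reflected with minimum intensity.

Top surface (1.535 → 1.402): reflection off a lower-index medium gives no phase shift.
Bottom surface (1.402 → 1.477): reflection off a higher-index medium gives a half-wave phase shift.
Exactly one π shift → a net half-wave offset.
With one net inversion, destructive interference in reflection requires 2 n t = m λ.
The smallest nonzero thickness corresponds to m = 1: t = m λ / (2 n) = 1.00 × 611 / (2 × 1.402) = 218 nm.

218 nm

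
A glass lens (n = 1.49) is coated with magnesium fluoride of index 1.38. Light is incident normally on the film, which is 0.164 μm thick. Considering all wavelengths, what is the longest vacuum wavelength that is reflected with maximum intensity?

453 nm

Top surface (1.0 → 1.38): reflection off a higher-index medium gives a half-wave phase shift.
Bottom surface (1.38 → 1.49): reflection off a higher-index medium gives a half-wave phase shift.
Net: no relative phase inversion (both shifts match).
With no net inversion, constructive interference in reflection requires 2 n t = m λ.
λ = 2 n t / m. The longest wavelength is m = 1: λ = 2 × 1.38 × 164 / 1.00 = 453 nm.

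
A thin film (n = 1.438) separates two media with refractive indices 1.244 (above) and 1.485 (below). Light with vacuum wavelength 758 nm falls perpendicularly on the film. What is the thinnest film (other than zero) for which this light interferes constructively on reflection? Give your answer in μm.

At the upper boundary (n = 1.244 to n = 1.438) the reflected ray undergoes a half-wave phase shift.
Ray reflecting at the bottom interface goes from n = 1.438 toward n = 1.485: a half-wave phase shift.
Zero or two π shifts → no net half-wave offset.
With no net inversion, constructive interference in reflection requires 2 n t = m λ.
Minimum nonzero at m = 1: t = λ / (2 n) = 758 / (2 × 1.438) = 264 nm.

0.264 μm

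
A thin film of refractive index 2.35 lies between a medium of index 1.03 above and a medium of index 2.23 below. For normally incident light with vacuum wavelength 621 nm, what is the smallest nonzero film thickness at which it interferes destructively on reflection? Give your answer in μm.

Top surface (1.03 → 2.35): reflection off a higher-index medium gives a half-wave phase shift.
Bottom surface (2.35 → 2.23): reflection off a lower-index medium gives no phase shift.
The two reflections differ by half a wavelength.
So the condition for destructive reflection is 2 n t = m λ.
The smallest nonzero thickness corresponds to m = 1: t = m λ / (2 n) = 1.00 × 621 / (2 × 2.35) = 132 nm.

0.132 μm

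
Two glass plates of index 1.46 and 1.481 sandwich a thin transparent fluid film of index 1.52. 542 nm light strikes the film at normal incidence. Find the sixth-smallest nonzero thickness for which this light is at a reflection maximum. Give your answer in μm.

Ray reflecting at the top interface goes from n = 1.46 toward n = 1.52: a half-wave phase shift.
At the lower boundary (n = 1.52 to n = 1.481) the reflected ray undergoes no phase shift.
Net: one phase inversion between the two reflected rays.
So the condition for constructive reflection is 2 n t = (m + ½) λ.
The sixth-smallest nonzero thickness corresponds to m = 5: t = (m + ½) λ / (2 n) = 5.50 × 542 / (2 × 1.52) = 981 nm.

0.981 μm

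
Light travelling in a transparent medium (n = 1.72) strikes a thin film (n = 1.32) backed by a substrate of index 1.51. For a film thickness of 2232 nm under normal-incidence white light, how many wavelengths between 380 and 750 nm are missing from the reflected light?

Ray reflecting at the top interface goes from n = 1.72 toward n = 1.32: no phase shift.
At the lower boundary (n = 1.32 to n = 1.51) the reflected ray undergoes a half-wave phase shift.
Net: one phase inversion between the two reflected rays.
With one net inversion, destructive interference in reflection requires 2 n t = m λ.
λ = 2 n t / m = 5892 / m nm.
m=7: 842 nm (IR); m=8: 737 nm (visible); m=9: 655 nm (visible); m=10: 589 nm (visible); m=11: 536 nm (visible); m=12: 491 nm (visible); m=13: 453 nm (visible); m=14: 421 nm (visible); m=15: 393 nm (visible); m=16: 368 nm (UV).

8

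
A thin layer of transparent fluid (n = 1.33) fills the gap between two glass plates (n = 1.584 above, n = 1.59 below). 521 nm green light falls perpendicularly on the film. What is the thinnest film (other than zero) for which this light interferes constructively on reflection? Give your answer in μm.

0.0979 μm

At the upper boundary (n = 1.584 to n = 1.33) the reflected ray undergoes no phase shift.
Bottom surface (1.33 → 1.59): reflection off a higher-index medium gives a half-wave phase shift.
Net: one phase inversion between the two reflected rays.
For strong reflection here: 2 n t = (m + ½) λ.
Minimum at m = 0: t = λ / (4 n) = 521 / (4 × 1.33) = 97.9 nm.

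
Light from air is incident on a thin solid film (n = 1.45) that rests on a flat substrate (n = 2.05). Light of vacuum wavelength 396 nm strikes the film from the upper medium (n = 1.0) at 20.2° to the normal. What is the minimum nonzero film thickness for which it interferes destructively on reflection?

70.3 nm

Top surface (1.0 → 1.45): reflection off a higher-index medium gives a half-wave phase shift.
At the lower boundary (n = 1.45 to n = 2.05) the reflected ray undergoes a half-wave phase shift.
Zero or two π shifts → no net half-wave offset.
For weak reflection here: 2 n t cos θ_r = (m + ½) λ.
Snell's law: 1.0 sin 20.2° = 1.45 sin θ_r → sin θ_r = 0.238, cos θ_r = 0.971.
Minimum at m = 0: t = λ / (4 n cos θ_r) = 396 / (4 × 1.45 × 0.971) = 70.3 nm.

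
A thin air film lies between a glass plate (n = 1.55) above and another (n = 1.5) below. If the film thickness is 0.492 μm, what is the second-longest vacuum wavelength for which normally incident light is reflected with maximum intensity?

Top surface (1.55 → 1.0): reflection off a lower-index medium gives no phase shift.
Ray reflecting at the bottom interface goes from n = 1.0 toward n = 1.5: a half-wave phase shift.
The two reflections differ by half a wavelength.
So the condition for constructive reflection is 2 n t = (m + ½) λ.
λ = 2 n t / (m + ½). The second-longest wavelength is m = 1: λ = 2 × 1.0 × 492 / 1.50 = 656 nm.

656 nm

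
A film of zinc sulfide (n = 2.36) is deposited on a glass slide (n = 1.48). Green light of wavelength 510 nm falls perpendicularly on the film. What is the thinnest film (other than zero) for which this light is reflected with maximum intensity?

54.0 nm

At the upper boundary (n = 1.0 to n = 2.36) the reflected ray undergoes a half-wave phase shift.
Ray reflecting at the bottom interface goes from n = 2.36 toward n = 1.48: no phase shift.
Exactly one π shift → a net half-wave offset.
For strong reflection here: 2 n t = (m + ½) λ.
Minimum at m = 0: t = λ / (4 n) = 510 / (4 × 2.36) = 54.0 nm.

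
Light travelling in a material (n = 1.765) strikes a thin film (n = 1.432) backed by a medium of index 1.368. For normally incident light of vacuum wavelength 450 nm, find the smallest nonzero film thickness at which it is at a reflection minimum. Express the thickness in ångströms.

At the upper boundary (n = 1.765 to n = 1.432) the reflected ray undergoes no phase shift.
Ray reflecting at the bottom interface goes from n = 1.432 toward n = 1.368: no phase shift.
The two reflections carry the same phase change, so no net offset.
For dark reflection here: 2 n t = (m + ½) λ.
Minimum at m = 0: t = λ / (4 n) = 450 / (4 × 1.432) = 78.6 nm.

786 Å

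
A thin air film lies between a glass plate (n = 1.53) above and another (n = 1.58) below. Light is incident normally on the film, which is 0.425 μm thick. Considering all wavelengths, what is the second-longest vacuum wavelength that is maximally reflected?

567 nm

At the upper boundary (n = 1.53 to n = 1.0) the reflected ray undergoes no phase shift.
At the lower boundary (n = 1.0 to n = 1.58) the reflected ray undergoes a half-wave phase shift.
Net: one phase inversion between the two reflected rays.
So the condition for constructive reflection is 2 n t = (m + ½) λ.
λ = 2 n t / (m + ½). The second-longest wavelength is m = 1: λ = 2 × 1.0 × 425 / 1.50 = 567 nm.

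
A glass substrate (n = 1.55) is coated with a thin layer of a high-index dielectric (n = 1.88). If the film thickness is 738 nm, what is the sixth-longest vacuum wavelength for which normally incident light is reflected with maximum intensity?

505 nm

Top surface (1.0 → 1.88): reflection off a higher-index medium gives a half-wave phase shift.
At the lower boundary (n = 1.88 to n = 1.55) the reflected ray undergoes no phase shift.
The two reflections differ by half a wavelength.
For bright reflection here: 2 n t = (m + ½) λ.
λ = 2 n t / (m + ½). The sixth-longest wavelength is m = 5: λ = 2 × 1.88 × 738 / 5.50 = 505 nm.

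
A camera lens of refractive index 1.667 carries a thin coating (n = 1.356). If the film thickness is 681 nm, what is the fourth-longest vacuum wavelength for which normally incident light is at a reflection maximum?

Ray reflecting at the top interface goes from n = 1.0 toward n = 1.356: a half-wave phase shift.
Bottom surface (1.356 → 1.667): reflection off a higher-index medium gives a half-wave phase shift.
The two reflections carry the same phase change, so no net offset.
For maximum reflection here: 2 n t = m λ.
λ = 2 n t / m. The fourth-longest wavelength is m = 4: λ = 2 × 1.356 × 681 / 4.00 = 462 nm.

462 nm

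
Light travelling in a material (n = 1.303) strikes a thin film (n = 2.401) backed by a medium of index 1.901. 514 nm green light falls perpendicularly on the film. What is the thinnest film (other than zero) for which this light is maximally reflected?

Ray reflecting at the top interface goes from n = 1.303 toward n = 2.401: a half-wave phase shift.
At the lower boundary (n = 2.401 to n = 1.901) the reflected ray undergoes no phase shift.
The two reflections differ by half a wavelength.
With one net inversion, constructive interference in reflection requires 2 n t = (m + ½) λ.
Minimum at m = 0: t = λ / (4 n) = 514 / (4 × 2.401) = 53.5 nm.

53.5 nm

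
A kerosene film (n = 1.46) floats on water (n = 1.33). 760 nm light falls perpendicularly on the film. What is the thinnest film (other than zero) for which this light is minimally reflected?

Ray reflecting at the top interface goes from n = 1.0 toward n = 1.46: a half-wave phase shift.
Bottom surface (1.46 → 1.33): reflection off a lower-index medium gives no phase shift.
Net: one phase inversion between the two reflected rays.
For dark reflection here: 2 n t = m λ.
Minimum nonzero at m = 1: t = λ / (2 n) = 760 / (2 × 1.46) = 260 nm.

260 nm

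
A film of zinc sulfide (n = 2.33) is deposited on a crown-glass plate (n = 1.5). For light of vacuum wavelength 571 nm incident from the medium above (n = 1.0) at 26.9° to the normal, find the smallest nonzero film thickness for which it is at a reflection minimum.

Ray reflecting at the top interface goes from n = 1.0 toward n = 2.33: a half-wave phase shift.
Ray reflecting at the bottom interface goes from n = 2.33 toward n = 1.5: no phase shift.
Exactly one π shift → a net half-wave offset.
For minimum reflection here: 2 n t cos θ_r = m λ.
Snell's law: 1.0 sin 26.9° = 2.33 sin θ_r → sin θ_r = 0.194, cos θ_r = 0.981.
Minimum nonzero at m = 1: t = λ / (2 n cos θ_r) = 571 / (2 × 2.33 × 0.981) = 125 nm.

125 nm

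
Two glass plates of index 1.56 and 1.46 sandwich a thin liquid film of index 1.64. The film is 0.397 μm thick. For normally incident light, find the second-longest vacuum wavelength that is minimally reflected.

Ray reflecting at the top interface goes from n = 1.56 toward n = 1.64: a half-wave phase shift.
At the lower boundary (n = 1.64 to n = 1.46) the reflected ray undergoes no phase shift.
Net: one phase inversion between the two reflected rays.
For dark reflection here: 2 n t = m λ.
λ = 2 n t / m. The second-longest wavelength is m = 2: λ = 2 × 1.64 × 397 / 2.00 = 651 nm.

651 nm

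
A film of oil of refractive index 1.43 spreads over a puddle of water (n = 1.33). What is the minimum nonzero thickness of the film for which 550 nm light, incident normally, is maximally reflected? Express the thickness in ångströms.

Top surface (1.0 → 1.43): reflection off a higher-index medium gives a half-wave phase shift.
Bottom surface (1.43 → 1.33): reflection off a lower-index medium gives no phase shift.
The two reflections differ by half a wavelength.
So the condition for constructive reflection is 2 n t = (m + ½) λ.
Minimum at m = 0: t = λ / (4 n) = 550 / (4 × 1.43) = 96.2 nm.

962 Å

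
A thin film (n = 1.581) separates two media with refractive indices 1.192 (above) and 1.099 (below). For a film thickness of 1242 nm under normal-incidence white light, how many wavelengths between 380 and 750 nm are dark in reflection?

5

Top surface (1.192 → 1.581): reflection off a higher-index medium gives a half-wave phase shift.
Bottom surface (1.581 → 1.099): reflection off a lower-index medium gives no phase shift.
The two reflections differ by half a wavelength.
With one net inversion, destructive interference in reflection requires 2 n t = m λ.
λ = 2 n t / m = 3927 / m nm.
m=5: 785 nm (IR); m=6: 655 nm (visible); m=7: 561 nm (visible); m=8: 491 nm (visible); m=9: 436 nm (visible); m=10: 393 nm (visible); m=11: 357 nm (UV).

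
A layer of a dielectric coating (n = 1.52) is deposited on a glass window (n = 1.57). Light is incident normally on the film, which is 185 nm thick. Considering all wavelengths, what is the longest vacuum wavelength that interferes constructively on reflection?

At the upper boundary (n = 1.0 to n = 1.52) the reflected ray undergoes a half-wave phase shift.
At the lower boundary (n = 1.52 to n = 1.57) the reflected ray undergoes a half-wave phase shift.
Zero or two π shifts → no net half-wave offset.
For strong reflection here: 2 n t = m λ.
λ = 2 n t / m. The longest wavelength is m = 1: λ = 2 × 1.52 × 185 / 1.00 = 562 nm.

562 nm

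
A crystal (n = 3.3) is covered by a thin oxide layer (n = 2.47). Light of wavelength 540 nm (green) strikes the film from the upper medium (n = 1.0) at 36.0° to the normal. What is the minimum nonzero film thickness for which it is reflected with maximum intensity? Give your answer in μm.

0.113 μm

Ray reflecting at the top interface goes from n = 1.0 toward n = 2.47: a half-wave phase shift.
Bottom surface (2.47 → 3.3): reflection off a higher-index medium gives a half-wave phase shift.
The two reflections carry the same phase change, so no net offset.
With no net inversion, constructive interference in reflection requires 2 n t cos θ_r = m λ.
Snell's law: 1.0 sin 36.0° = 2.47 sin θ_r → sin θ_r = 0.238, cos θ_r = 0.971.
Minimum nonzero at m = 1: t = λ / (2 n cos θ_r) = 540 / (2 × 2.47 × 0.971) = 113 nm.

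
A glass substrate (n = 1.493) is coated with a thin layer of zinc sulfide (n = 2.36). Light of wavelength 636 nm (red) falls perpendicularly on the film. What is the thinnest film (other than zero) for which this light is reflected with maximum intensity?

67.4 nm

At the upper boundary (n = 1.0 to n = 2.36) the reflected ray undergoes a half-wave phase shift.
Ray reflecting at the bottom interface goes from n = 2.36 toward n = 1.493: no phase shift.
Net: one phase inversion between the two reflected rays.
With one net inversion, constructive interference in reflection requires 2 n t = (m + ½) λ.
Minimum at m = 0: t = λ / (4 n) = 636 / (4 × 2.36) = 67.4 nm.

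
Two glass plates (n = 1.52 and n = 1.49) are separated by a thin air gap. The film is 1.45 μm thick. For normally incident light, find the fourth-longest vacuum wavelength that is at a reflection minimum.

At the upper boundary (n = 1.52 to n = 1.0) the reflected ray undergoes no phase shift.
Ray reflecting at the bottom interface goes from n = 1.0 toward n = 1.49: a half-wave phase shift.
The two reflections differ by half a wavelength.
So the condition for destructive reflection is 2 n t = m λ.
λ = 2 n t / m. The fourth-longest wavelength is m = 4: λ = 2 × 1.0 × 1450 / 4.00 = 725 nm.

725 nm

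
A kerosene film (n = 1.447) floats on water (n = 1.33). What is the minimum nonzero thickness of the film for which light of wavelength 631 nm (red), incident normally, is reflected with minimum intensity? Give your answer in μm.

Ray reflecting at the top interface goes from n = 1.0 toward n = 1.447: a half-wave phase shift.
At the lower boundary (n = 1.447 to n = 1.33) the reflected ray undergoes no phase shift.
The two reflections differ by half a wavelength.
With one net inversion, destructive interference in reflection requires 2 n t = m λ.
Minimum nonzero at m = 1: t = λ / (2 n) = 631 / (2 × 1.447) = 218 nm.

0.218 μm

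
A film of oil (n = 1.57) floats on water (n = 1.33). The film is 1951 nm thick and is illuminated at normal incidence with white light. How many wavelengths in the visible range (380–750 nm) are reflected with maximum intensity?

8

At the upper boundary (n = 1.0 to n = 1.57) the reflected ray undergoes a half-wave phase shift.
Bottom surface (1.57 → 1.33): reflection off a lower-index medium gives no phase shift.
Net: one phase inversion between the two reflected rays.
For bright reflection here: 2 n t = (m + ½) λ.
λ = 2 n t / (m + ½) = 6126 / (m + ½) nm.
m=7: 817 nm (IR); m=8: 721 nm (visible); m=9: 645 nm (visible); m=10: 583 nm (visible); m=11: 533 nm (visible); m=12: 490 nm (visible); m=13: 454 nm (visible); m=14: 422 nm (visible); m=15: 395 nm (visible); m=16: 371 nm (UV).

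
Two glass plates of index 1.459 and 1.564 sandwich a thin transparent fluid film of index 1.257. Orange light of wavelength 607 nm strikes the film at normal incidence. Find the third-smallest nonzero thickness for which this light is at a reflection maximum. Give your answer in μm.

0.604 μm

At the upper boundary (n = 1.459 to n = 1.257) the reflected ray undergoes no phase shift.
At the lower boundary (n = 1.257 to n = 1.564) the reflected ray undergoes a half-wave phase shift.
Exactly one π shift → a net half-wave offset.
With one net inversion, constructive interference in reflection requires 2 n t = (m + ½) λ.
The third-smallest nonzero thickness corresponds to m = 2: t = (m + ½) λ / (2 n) = 2.50 × 607 / (2 × 1.257) = 604 nm.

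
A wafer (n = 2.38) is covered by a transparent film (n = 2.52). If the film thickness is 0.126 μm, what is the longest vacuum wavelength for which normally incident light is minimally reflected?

635 nm

At the upper boundary (n = 1.0 to n = 2.52) the reflected ray undergoes a half-wave phase shift.
At the lower boundary (n = 2.52 to n = 2.38) the reflected ray undergoes no phase shift.
The two reflections differ by half a wavelength.
So the condition for destructive reflection is 2 n t = m λ.
λ = 2 n t / m. The longest wavelength is m = 1: λ = 2 × 2.52 × 126 / 1.00 = 635 nm.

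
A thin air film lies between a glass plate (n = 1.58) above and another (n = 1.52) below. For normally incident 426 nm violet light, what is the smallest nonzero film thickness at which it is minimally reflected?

213 nm

Ray reflecting at the top interface goes from n = 1.58 toward n = 1.0: no phase shift.
Ray reflecting at the bottom interface goes from n = 1.0 toward n = 1.52: a half-wave phase shift.
Net: one phase inversion between the two reflected rays.
So the condition for destructive reflection is 2 n t = m λ.
The smallest nonzero thickness corresponds to m = 1: t = m λ / (2 n) = 1.00 × 426 / (2 × 1.0) = 213 nm.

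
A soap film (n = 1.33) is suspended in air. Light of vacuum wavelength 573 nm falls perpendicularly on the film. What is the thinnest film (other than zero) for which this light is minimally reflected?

Ray reflecting at the top interface goes from n = 1.0 toward n = 1.33: a half-wave phase shift.
Ray reflecting at the bottom interface goes from n = 1.33 toward n = 1.0: no phase shift.
Net: one phase inversion between the two reflected rays.
With one net inversion, destructive interference in reflection requires 2 n t = m λ.
Minimum nonzero at m = 1: t = λ / (2 n) = 573 / (2 × 1.33) = 215 nm.

215 nm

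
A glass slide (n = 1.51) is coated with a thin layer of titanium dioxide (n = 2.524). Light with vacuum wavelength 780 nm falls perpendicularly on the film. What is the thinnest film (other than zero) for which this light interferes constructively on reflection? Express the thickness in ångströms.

773 Å

Ray reflecting at the top interface goes from n = 1.0 toward n = 2.524: a half-wave phase shift.
Bottom surface (2.524 → 1.51): reflection off a lower-index medium gives no phase shift.
Net: one phase inversion between the two reflected rays.
For maximum reflection here: 2 n t = (m + ½) λ.
Minimum at m = 0: t = λ / (4 n) = 780 / (4 × 2.524) = 77.3 nm.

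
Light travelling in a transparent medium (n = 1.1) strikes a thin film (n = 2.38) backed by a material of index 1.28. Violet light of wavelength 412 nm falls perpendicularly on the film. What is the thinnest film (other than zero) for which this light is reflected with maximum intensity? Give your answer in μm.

At the upper boundary (n = 1.1 to n = 2.38) the reflected ray undergoes a half-wave phase shift.
Ray reflecting at the bottom interface goes from n = 2.38 toward n = 1.28: no phase shift.
The two reflections differ by half a wavelength.
For strong reflection here: 2 n t = (m + ½) λ.
Minimum at m = 0: t = λ / (4 n) = 412 / (4 × 2.38) = 43.3 nm.

0.0433 μm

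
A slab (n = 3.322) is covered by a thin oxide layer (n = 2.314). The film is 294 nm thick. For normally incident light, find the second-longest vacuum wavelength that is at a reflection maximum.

Top surface (1.0 → 2.314): reflection off a higher-index medium gives a half-wave phase shift.
Bottom surface (2.314 → 3.322): reflection off a higher-index medium gives a half-wave phase shift.
The two reflections carry the same phase change, so no net offset.
So the condition for constructive reflection is 2 n t = m λ.
λ = 2 n t / m. The second-longest wavelength is m = 2: λ = 2 × 2.314 × 294 / 2.00 = 680 nm.

680 nm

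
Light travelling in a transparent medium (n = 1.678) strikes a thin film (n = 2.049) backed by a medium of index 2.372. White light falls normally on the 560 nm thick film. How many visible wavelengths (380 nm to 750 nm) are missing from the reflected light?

3

Ray reflecting at the top interface goes from n = 1.678 toward n = 2.049: a half-wave phase shift.
Bottom surface (2.049 → 2.372): reflection off a higher-index medium gives a half-wave phase shift.
Zero or two π shifts → no net half-wave offset.
So the condition for destructive reflection is 2 n t = (m + ½) λ.
λ = 2 n t / (m + ½) = 2295 / (m + ½) nm.
m=2: 918 nm (IR); m=3: 656 nm (visible); m=4: 510 nm (visible); m=5: 417 nm (visible); m=6: 353 nm (UV).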